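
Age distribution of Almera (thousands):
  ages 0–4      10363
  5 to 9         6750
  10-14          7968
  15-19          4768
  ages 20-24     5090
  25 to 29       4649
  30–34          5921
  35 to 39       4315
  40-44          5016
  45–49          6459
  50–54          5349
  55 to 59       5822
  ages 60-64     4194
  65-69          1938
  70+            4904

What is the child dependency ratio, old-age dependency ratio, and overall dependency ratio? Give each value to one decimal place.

0–14: 10363 + 6750 + 7968 = 25081
15–64: 4768 + 5090 + 4649 + 5921 + 4315 + 5016 + 6459 + 5349 + 5822 + 4194 = 51583
65+: 1938 + 4904 = 6842
Youth dependency ratio = 25081 / 51583 × 100 = 48.6
Old-age dependency ratio = 6842 / 51583 × 100 = 13.3
Total dependency ratio = (25081 + 6842) / 51583 × 100 = 31923 / 51583 × 100 = 61.9

Youth dependency ratio: 48.6
Old-age dependency ratio: 13.3
Total dependency ratio: 61.9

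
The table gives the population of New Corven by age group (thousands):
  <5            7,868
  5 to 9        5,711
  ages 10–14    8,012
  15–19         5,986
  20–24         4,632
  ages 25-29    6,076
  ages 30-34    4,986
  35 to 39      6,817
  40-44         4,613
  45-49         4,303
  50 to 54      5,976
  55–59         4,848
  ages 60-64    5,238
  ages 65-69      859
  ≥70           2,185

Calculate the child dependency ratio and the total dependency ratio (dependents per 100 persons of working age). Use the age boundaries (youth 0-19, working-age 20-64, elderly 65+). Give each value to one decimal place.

0–19: 7,868 + 5,711 + 8,012 + 5,986 = 27,577
20–64: 4,632 + 6,076 + 4,986 + 6,817 + 4,613 + 4,303 + 5,976 + 4,848 + 5,238 = 47,489
65+: 859 + 2,185 = 3,044
Youth dependency ratio = 27,577 / 47,489 × 100 = 58.1
Total dependency ratio = (27,577 + 3,044) / 47,489 × 100 = 30,621 / 47,489 × 100 = 64.5

Youth dependency ratio: 58.1
Total dependency ratio: 64.5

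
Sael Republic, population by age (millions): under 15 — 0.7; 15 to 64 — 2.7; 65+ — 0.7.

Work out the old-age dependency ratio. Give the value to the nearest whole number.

Old-age dependency ratio = 0.7 / 2.7 × 100 = 26

Old-age dependency ratio: 26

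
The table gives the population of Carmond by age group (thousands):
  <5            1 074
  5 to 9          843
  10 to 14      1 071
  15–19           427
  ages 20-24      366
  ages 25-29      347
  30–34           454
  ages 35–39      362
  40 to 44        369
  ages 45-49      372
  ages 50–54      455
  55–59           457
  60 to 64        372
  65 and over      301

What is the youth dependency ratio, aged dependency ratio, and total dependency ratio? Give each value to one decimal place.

0–14: 1 074 + 843 + 1 071 = 2 988
15–64: 427 + 366 + 347 + 454 + 362 + 369 + 372 + 455 + 457 + 372 = 3 981
65+: 301
Youth dependency ratio = 2 988 / 3 981 × 100 = 75.1
Old-age dependency ratio = 301 / 3 981 × 100 = 7.6
Total dependency ratio = (2 988 + 301) / 3 981 × 100 = 3 289 / 3 981 × 100 = 82.6

Youth dependency ratio: 75.1
Old-age dependency ratio: 7.6
Total dependency ratio: 82.6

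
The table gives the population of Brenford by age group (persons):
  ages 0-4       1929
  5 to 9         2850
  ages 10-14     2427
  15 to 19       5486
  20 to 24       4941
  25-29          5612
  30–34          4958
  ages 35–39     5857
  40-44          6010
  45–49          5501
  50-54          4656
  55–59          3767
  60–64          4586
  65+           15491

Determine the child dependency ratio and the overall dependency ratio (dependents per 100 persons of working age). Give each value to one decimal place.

Youth dependency ratio: 14.0
Total dependency ratio: 44.2

0–14: 1929 + 2850 + 2427 = 7206
15–64: 5486 + 4941 + 5612 + 4958 + 5857 + 6010 + 5501 + 4656 + 3767 + 4586 = 51374
65+: 15491
Youth dependency ratio = 7206 / 51374 × 100 = 14.0
Total dependency ratio = (7206 + 15491) / 51374 × 100 = 22697 / 51374 × 100 = 44.2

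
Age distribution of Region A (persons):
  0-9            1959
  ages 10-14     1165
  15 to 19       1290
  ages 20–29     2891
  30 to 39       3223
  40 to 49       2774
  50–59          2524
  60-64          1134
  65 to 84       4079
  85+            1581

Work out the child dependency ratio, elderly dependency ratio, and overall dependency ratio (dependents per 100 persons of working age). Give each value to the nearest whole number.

Youth dependency ratio: 23
Old-age dependency ratio: 41
Total dependency ratio: 63

0–14: 1959 + 1165 = 3124
15–64: 1290 + 2891 + 3223 + 2774 + 2524 + 1134 = 13836
65+: 4079 + 1581 = 5660
Youth dependency ratio = 3124 / 13836 × 100 = 23
Old-age dependency ratio = 5660 / 13836 × 100 = 41
Total dependency ratio = (3124 + 5660) / 13836 × 100 = 8784 / 13836 × 100 = 63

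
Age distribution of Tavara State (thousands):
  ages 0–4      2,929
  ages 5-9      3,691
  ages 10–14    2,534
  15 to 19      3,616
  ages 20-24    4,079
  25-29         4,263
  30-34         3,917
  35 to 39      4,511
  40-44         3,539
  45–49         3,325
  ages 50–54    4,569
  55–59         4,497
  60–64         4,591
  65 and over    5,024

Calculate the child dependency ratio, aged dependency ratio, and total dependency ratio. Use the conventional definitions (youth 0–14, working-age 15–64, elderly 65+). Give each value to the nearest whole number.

0–14: 2,929 + 3,691 + 2,534 = 9,154
15–64: 3,616 + 4,079 + 4,263 + 3,917 + 4,511 + 3,539 + 3,325 + 4,569 + 4,497 + 4,591 = 40,907
65+: 5,024
Youth dependency ratio = 9,154 / 40,907 × 100 = 22
Old-age dependency ratio = 5,024 / 40,907 × 100 = 12
Total dependency ratio = (9,154 + 5,024) / 40,907 × 100 = 14,178 / 40,907 × 100 = 35

Youth dependency ratio: 22
Old-age dependency ratio: 12
Total dependency ratio: 35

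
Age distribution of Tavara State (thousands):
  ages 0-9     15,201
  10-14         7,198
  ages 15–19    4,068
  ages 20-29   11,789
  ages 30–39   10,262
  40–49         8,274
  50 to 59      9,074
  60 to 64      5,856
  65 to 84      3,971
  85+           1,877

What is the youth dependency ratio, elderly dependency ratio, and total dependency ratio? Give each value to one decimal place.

Youth dependency ratio: 45.4
Old-age dependency ratio: 11.9
Total dependency ratio: 57.3

0–14: 15,201 + 7,198 = 22,399
15–64: 4,068 + 11,789 + 10,262 + 8,274 + 9,074 + 5,856 = 49,323
65+: 3,971 + 1,877 = 5,848
Youth dependency ratio = 22,399 / 49,323 × 100 = 45.4
Old-age dependency ratio = 5,848 / 49,323 × 100 = 11.9
Total dependency ratio = (22,399 + 5,848) / 49,323 × 100 = 28,247 / 49,323 × 100 = 57.3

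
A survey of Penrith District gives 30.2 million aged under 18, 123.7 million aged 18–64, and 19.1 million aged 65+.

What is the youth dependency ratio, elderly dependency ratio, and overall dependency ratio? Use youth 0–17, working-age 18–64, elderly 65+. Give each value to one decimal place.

Youth dependency ratio = 30.2 / 123.7 × 100 = 24.4
Old-age dependency ratio = 19.1 / 123.7 × 100 = 15.4
Total dependency ratio = (30.2 + 19.1) / 123.7 × 100 = 49.3 / 123.7 × 100 = 39.9

Youth dependency ratio: 24.4
Old-age dependency ratio: 15.4
Total dependency ratio: 39.9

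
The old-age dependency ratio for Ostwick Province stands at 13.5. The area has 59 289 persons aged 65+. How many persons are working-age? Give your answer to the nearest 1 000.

Old-age dependency ratio = elderly / working-age × 100
13.5 = 59 289 / W × 100
⇒ 439 000

Working-age: 439 000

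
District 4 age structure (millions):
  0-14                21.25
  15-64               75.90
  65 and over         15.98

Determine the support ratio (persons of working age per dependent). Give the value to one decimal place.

Support ratio: 2.0

Support ratio = 75.90 / (21.25 + 15.98) = 75.90 / 37.23 = 2.0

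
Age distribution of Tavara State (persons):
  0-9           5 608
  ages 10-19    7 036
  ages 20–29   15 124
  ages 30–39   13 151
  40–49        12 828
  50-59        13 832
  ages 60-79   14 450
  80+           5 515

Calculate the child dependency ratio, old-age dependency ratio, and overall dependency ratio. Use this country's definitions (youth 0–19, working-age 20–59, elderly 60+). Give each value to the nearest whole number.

0–19: 5 608 + 7 036 = 12 644
20–59: 15 124 + 13 151 + 12 828 + 13 832 = 54 935
60+: 14 450 + 5 515 = 19 965
Youth dependency ratio = 12 644 / 54 935 × 100 = 23
Old-age dependency ratio = 19 965 / 54 935 × 100 = 36
Total dependency ratio = (12 644 + 19 965) / 54 935 × 100 = 32 609 / 54 935 × 100 = 59

Youth dependency ratio: 23
Old-age dependency ratio: 36
Total dependency ratio: 59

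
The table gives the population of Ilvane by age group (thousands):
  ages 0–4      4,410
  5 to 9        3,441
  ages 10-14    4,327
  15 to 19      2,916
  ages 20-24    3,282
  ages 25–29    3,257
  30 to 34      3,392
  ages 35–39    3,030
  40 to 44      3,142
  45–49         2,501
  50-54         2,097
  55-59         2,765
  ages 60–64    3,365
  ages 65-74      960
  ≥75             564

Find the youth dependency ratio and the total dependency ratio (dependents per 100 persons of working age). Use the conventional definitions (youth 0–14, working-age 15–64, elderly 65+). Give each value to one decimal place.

0–14: 4,410 + 3,441 + 4,327 = 12,178
15–64: 2,916 + 3,282 + 3,257 + 3,392 + 3,030 + 3,142 + 2,501 + 2,097 + 2,765 + 3,365 = 29,747
65+: 960 + 564 = 1,524
Youth dependency ratio = 12,178 / 29,747 × 100 = 40.9
Total dependency ratio = (12,178 + 1,524) / 29,747 × 100 = 13,702 / 29,747 × 100 = 46.1

Youth dependency ratio: 40.9
Total dependency ratio: 46.1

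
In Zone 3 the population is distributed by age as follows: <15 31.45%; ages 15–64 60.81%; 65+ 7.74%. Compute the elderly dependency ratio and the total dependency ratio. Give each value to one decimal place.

Old-age dependency ratio: 12.7
Total dependency ratio: 64.4

Old-age dependency ratio = 7.74 / 60.81 × 100 = 12.7
Total dependency ratio = (31.45 + 7.74) / 60.81 × 100 = 39.19 / 60.81 × 100 = 64.4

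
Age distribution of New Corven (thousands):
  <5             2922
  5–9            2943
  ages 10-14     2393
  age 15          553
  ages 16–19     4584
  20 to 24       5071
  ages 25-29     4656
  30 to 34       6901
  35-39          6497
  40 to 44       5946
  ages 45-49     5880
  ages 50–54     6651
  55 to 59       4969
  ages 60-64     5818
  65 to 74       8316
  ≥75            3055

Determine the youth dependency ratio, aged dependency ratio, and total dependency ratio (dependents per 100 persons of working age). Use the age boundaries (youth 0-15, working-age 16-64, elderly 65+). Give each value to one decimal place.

0–15: 2922 + 2943 + 2393 + 553 = 8811
16–64: 4584 + 5071 + 4656 + 6901 + 6497 + 5946 + 5880 + 6651 + 4969 + 5818 = 56973
65+: 8316 + 3055 = 11371
Youth dependency ratio = 8811 / 56973 × 100 = 15.5
Old-age dependency ratio = 11371 / 56973 × 100 = 20.0
Total dependency ratio = (8811 + 11371) / 56973 × 100 = 20182 / 56973 × 100 = 35.4

Youth dependency ratio: 15.5
Old-age dependency ratio: 20.0
Total dependency ratio: 35.4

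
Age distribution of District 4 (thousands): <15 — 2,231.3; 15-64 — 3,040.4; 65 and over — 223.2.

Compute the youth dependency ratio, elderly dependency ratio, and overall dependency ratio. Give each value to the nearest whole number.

Youth dependency ratio = 2,231.3 / 3,040.4 × 100 = 73
Old-age dependency ratio = 223.2 / 3,040.4 × 100 = 7
Total dependency ratio = (2,231.3 + 223.2) / 3,040.4 × 100 = 2,454.5 / 3,040.4 × 100 = 81

Youth dependency ratio: 73
Old-age dependency ratio: 7
Total dependency ratio: 81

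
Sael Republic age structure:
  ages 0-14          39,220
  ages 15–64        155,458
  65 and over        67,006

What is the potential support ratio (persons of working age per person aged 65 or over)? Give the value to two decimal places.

Potential support ratio = 155,458 / 67,006 = 2.32

Potential support ratio: 2.32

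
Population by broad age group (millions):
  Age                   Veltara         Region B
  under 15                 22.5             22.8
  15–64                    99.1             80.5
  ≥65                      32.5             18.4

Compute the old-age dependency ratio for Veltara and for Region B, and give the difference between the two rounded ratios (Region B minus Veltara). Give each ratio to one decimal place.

Veltara: 32.8
Region B: 22.9
Difference: -9.9

Veltara: 32.5 / 99.1 × 100 = 32.8
Region B: 18.4 / 80.5 × 100 = 22.9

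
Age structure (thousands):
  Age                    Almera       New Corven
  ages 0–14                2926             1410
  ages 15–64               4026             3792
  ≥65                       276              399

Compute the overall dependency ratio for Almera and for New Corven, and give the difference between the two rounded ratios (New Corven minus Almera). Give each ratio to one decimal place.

Almera: 79.5
New Corven: 47.7
Difference: -31.8

Almera: (2926 + 276) / 4026 × 100 = 3202 / 4026 × 100 = 79.5
New Corven: (1410 + 399) / 3792 × 100 = 1809 / 3792 × 100 = 47.7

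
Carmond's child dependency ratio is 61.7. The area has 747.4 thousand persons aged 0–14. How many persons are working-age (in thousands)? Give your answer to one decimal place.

Youth dependency ratio = youth / working-age × 100
61.7 = 747.4 / W × 100
⇒ 1 211.3

Working-age: 1 211.3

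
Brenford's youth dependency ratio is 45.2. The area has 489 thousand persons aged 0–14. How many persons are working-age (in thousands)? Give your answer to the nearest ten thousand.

Youth dependency ratio = youth / working-age × 100
45.2 = 489 / W × 100
⇒ 1,080

Working-age: 1,080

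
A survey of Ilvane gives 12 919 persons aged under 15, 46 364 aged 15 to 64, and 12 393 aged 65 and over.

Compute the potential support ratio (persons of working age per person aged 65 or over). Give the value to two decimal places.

Potential support ratio = 46 364 / 12 393 = 3.74

Potential support ratio: 3.74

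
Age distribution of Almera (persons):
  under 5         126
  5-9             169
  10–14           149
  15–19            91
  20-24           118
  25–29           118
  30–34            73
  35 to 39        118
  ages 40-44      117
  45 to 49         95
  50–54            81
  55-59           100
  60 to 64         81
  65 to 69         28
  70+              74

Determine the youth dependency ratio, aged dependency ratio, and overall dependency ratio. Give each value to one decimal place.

Youth dependency ratio: 44.8
Old-age dependency ratio: 10.3
Total dependency ratio: 55.0

0–14: 126 + 169 + 149 = 444
15–64: 91 + 118 + 118 + 73 + 118 + 117 + 95 + 81 + 100 + 81 = 992
65+: 28 + 74 = 102
Youth dependency ratio = 444 / 992 × 100 = 44.8
Old-age dependency ratio = 102 / 992 × 100 = 10.3
Total dependency ratio = (444 + 102) / 992 × 100 = 546 / 992 × 100 = 55.0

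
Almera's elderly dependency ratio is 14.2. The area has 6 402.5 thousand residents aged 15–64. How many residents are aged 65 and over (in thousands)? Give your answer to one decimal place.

Aged 65 and over: 909.2

Old-age dependency ratio = elderly / working-age × 100
14.2 = E / 6 402.5 × 100
⇒ 909.2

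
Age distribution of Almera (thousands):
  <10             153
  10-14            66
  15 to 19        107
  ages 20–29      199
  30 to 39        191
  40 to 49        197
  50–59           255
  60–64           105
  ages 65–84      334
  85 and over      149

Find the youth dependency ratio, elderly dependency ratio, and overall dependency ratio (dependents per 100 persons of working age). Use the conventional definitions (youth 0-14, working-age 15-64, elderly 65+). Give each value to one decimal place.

0–14: 153 + 66 = 219
15–64: 107 + 199 + 191 + 197 + 255 + 105 = 1,054
65+: 334 + 149 = 483
Youth dependency ratio = 219 / 1,054 × 100 = 20.8
Old-age dependency ratio = 483 / 1,054 × 100 = 45.8
Total dependency ratio = (219 + 483) / 1,054 × 100 = 702 / 1,054 × 100 = 66.6

Youth dependency ratio: 20.8
Old-age dependency ratio: 45.8
Total dependency ratio: 66.6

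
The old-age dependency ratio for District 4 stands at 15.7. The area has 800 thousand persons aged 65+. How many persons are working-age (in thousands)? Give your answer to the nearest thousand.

Working-age: 5,096

Old-age dependency ratio = elderly / working-age × 100
15.7 = 800 / W × 100
⇒ 5,096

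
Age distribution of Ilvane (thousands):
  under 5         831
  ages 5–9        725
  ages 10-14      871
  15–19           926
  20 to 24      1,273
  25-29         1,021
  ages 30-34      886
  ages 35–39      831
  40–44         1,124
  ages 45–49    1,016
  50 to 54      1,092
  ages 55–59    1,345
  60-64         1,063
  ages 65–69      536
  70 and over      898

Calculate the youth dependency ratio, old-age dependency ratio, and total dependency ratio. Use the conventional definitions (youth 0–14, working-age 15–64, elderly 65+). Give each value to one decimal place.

0–14: 831 + 725 + 871 = 2,427
15–64: 926 + 1,273 + 1,021 + 886 + 831 + 1,124 + 1,016 + 1,092 + 1,345 + 1,063 = 10,577
65+: 536 + 898 = 1,434
Youth dependency ratio = 2,427 / 10,577 × 100 = 22.9
Old-age dependency ratio = 1,434 / 10,577 × 100 = 13.6
Total dependency ratio = (2,427 + 1,434) / 10,577 × 100 = 3,861 / 10,577 × 100 = 36.5

Youth dependency ratio: 22.9
Old-age dependency ratio: 13.6
Total dependency ratio: 36.5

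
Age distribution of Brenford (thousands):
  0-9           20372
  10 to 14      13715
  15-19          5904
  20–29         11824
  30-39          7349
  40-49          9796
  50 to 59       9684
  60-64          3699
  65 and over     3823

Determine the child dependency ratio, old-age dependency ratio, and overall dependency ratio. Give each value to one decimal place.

Youth dependency ratio: 70.6
Old-age dependency ratio: 7.9
Total dependency ratio: 78.6

0–14: 20372 + 13715 = 34087
15–64: 5904 + 11824 + 7349 + 9796 + 9684 + 3699 = 48256
65+: 3823
Youth dependency ratio = 34087 / 48256 × 100 = 70.6
Old-age dependency ratio = 3823 / 48256 × 100 = 7.9
Total dependency ratio = (34087 + 3823) / 48256 × 100 = 37910 / 48256 × 100 = 78.6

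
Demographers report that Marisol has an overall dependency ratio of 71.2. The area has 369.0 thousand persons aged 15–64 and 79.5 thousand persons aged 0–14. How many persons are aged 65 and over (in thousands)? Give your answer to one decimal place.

Aged 65 and over: 183.2

Total dependency ratio = (youth + elderly) / working-age × 100
71.2 = (79.5 + E) / 369.0 × 100
⇒ 183.2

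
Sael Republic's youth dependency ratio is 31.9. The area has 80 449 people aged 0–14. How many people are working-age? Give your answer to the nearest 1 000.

Youth dependency ratio = youth / working-age × 100
31.9 = 80 449 / W × 100
⇒ 252 000

Working-age: 252 000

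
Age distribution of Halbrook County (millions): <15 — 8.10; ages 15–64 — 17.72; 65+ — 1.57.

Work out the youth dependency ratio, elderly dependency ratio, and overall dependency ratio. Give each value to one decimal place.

Youth dependency ratio: 45.7
Old-age dependency ratio: 8.9
Total dependency ratio: 54.6

Youth dependency ratio = 8.10 / 17.72 × 100 = 45.7
Old-age dependency ratio = 1.57 / 17.72 × 100 = 8.9
Total dependency ratio = (8.10 + 1.57) / 17.72 × 100 = 9.67 / 17.72 × 100 = 54.6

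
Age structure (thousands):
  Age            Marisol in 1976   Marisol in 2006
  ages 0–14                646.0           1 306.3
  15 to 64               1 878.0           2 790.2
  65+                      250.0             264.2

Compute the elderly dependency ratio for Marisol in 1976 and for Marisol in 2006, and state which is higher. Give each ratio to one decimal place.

Marisol in 1976: 250.0 / 1 878.0 × 100 = 13.3
Marisol in 2006: 264.2 / 2 790.2 × 100 = 9.5

Marisol in 1976: 13.3
Marisol in 2006: 9.5
Higher: Marisol in 1976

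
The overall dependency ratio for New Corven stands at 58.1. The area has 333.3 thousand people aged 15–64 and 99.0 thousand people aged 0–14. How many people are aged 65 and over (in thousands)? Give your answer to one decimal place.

Aged 65 and over: 94.6

Total dependency ratio = (youth + elderly) / working-age × 100
58.1 = (99.0 + E) / 333.3 × 100
⇒ 94.6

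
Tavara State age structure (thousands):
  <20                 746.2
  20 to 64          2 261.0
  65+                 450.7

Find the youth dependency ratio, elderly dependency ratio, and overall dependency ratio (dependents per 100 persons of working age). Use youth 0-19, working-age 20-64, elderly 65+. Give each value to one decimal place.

Youth dependency ratio = 746.2 / 2 261.0 × 100 = 33.0
Old-age dependency ratio = 450.7 / 2 261.0 × 100 = 19.9
Total dependency ratio = (746.2 + 450.7) / 2 261.0 × 100 = 1 196.9 / 2 261.0 × 100 = 52.9

Youth dependency ratio: 33.0
Old-age dependency ratio: 19.9
Total dependency ratio: 52.9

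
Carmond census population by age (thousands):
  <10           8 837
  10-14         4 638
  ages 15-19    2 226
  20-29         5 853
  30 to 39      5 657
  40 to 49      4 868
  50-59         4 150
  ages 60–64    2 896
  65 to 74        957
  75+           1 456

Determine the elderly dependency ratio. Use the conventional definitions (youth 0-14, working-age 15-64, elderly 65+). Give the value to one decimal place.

Old-age dependency ratio: 9.4

0–14: 8 837 + 4 638 = 13 475
15–64: 2 226 + 5 853 + 5 657 + 4 868 + 4 150 + 2 896 = 25 650
65+: 957 + 1 456 = 2 413
Old-age dependency ratio = 2 413 / 25 650 × 100 = 9.4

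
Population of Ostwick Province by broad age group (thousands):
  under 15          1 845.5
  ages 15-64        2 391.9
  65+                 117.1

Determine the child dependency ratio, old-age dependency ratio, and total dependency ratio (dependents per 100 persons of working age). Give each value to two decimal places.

Youth dependency ratio: 77.16
Old-age dependency ratio: 4.90
Total dependency ratio: 82.05

Youth dependency ratio = 1 845.5 / 2 391.9 × 100 = 77.16
Old-age dependency ratio = 117.1 / 2 391.9 × 100 = 4.90
Total dependency ratio = (1 845.5 + 117.1) / 2 391.9 × 100 = 1 962.6 / 2 391.9 × 100 = 82.05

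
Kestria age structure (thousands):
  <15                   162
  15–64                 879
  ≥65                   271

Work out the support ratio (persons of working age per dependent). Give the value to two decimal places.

Support ratio: 2.03

Support ratio = 879 / (162 + 271) = 879 / 433 = 2.03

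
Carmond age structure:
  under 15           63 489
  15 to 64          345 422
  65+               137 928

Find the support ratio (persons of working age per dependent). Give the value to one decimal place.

Support ratio: 1.7

Support ratio = 345 422 / (63 489 + 137 928) = 345 422 / 201 417 = 1.7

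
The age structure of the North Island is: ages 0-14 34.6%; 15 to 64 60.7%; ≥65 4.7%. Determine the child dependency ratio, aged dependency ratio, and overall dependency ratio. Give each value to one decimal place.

Youth dependency ratio: 57.0
Old-age dependency ratio: 7.7
Total dependency ratio: 64.7

Youth dependency ratio = 34.6 / 60.7 × 100 = 57.0
Old-age dependency ratio = 4.7 / 60.7 × 100 = 7.7
Total dependency ratio = (34.6 + 4.7) / 60.7 × 100 = 39.3 / 60.7 × 100 = 64.7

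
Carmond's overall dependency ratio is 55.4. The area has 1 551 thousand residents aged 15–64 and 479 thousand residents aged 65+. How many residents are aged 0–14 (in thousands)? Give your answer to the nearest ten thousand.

Aged 0–14: 380

Total dependency ratio = (youth + elderly) / working-age × 100
55.4 = (Y + 479) / 1 551 × 100
⇒ 380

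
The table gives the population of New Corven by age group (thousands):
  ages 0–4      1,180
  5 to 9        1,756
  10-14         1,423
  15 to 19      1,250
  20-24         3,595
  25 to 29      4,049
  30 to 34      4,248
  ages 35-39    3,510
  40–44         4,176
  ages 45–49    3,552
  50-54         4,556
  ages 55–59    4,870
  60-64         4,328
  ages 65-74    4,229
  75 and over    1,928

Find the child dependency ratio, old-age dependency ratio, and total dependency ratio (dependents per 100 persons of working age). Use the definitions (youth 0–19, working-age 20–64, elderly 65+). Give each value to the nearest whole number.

Youth dependency ratio: 15
Old-age dependency ratio: 17
Total dependency ratio: 32

0–19: 1,180 + 1,756 + 1,423 + 1,250 = 5,609
20–64: 3,595 + 4,049 + 4,248 + 3,510 + 4,176 + 3,552 + 4,556 + 4,870 + 4,328 = 36,884
65+: 4,229 + 1,928 = 6,157
Youth dependency ratio = 5,609 / 36,884 × 100 = 15
Old-age dependency ratio = 6,157 / 36,884 × 100 = 17
Total dependency ratio = (5,609 + 6,157) / 36,884 × 100 = 11,766 / 36,884 × 100 = 32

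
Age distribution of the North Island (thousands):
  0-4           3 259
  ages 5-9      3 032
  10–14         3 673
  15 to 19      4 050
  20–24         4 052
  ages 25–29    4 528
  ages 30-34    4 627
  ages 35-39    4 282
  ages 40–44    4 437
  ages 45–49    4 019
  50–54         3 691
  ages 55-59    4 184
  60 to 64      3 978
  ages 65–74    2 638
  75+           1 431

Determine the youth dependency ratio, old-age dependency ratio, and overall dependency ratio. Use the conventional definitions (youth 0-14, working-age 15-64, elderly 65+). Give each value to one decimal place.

0–14: 3 259 + 3 032 + 3 673 = 9 964
15–64: 4 050 + 4 052 + 4 528 + 4 627 + 4 282 + 4 437 + 4 019 + 3 691 + 4 184 + 3 978 = 41 848
65+: 2 638 + 1 431 = 4 069
Youth dependency ratio = 9 964 / 41 848 × 100 = 23.8
Old-age dependency ratio = 4 069 / 41 848 × 100 = 9.7
Total dependency ratio = (9 964 + 4 069) / 41 848 × 100 = 14 033 / 41 848 × 100 = 33.5

Youth dependency ratio: 23.8
Old-age dependency ratio: 9.7
Total dependency ratio: 33.5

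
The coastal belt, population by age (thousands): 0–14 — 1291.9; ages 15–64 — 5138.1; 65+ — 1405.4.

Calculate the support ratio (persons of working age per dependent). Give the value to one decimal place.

Support ratio = 5138.1 / (1291.9 + 1405.4) = 5138.1 / 2697.3 = 1.9

Support ratio: 1.9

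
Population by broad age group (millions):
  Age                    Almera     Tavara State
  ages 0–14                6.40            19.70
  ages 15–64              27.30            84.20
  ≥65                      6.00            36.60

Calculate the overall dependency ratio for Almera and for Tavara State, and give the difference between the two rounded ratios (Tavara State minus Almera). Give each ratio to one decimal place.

Almera: (6.40 + 6.00) / 27.30 × 100 = 12.40 / 27.30 × 100 = 45.4
Tavara State: (19.70 + 36.60) / 84.20 × 100 = 56.30 / 84.20 × 100 = 66.9

Almera: 45.4
Tavara State: 66.9
Difference: +21.5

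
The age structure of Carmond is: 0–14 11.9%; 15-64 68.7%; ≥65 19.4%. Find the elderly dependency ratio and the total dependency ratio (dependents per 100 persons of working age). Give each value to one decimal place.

Old-age dependency ratio: 28.2
Total dependency ratio: 45.6

Old-age dependency ratio = 19.4 / 68.7 × 100 = 28.2
Total dependency ratio = (11.9 + 19.4) / 68.7 × 100 = 31.3 / 68.7 × 100 = 45.6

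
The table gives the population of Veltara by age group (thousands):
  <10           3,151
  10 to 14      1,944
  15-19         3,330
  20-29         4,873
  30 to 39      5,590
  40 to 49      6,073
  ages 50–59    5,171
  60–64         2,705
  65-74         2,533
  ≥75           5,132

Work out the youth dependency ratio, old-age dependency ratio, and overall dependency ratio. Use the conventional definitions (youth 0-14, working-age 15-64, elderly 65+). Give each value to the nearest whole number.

Youth dependency ratio: 18
Old-age dependency ratio: 28
Total dependency ratio: 46

0–14: 3,151 + 1,944 = 5,095
15–64: 3,330 + 4,873 + 5,590 + 6,073 + 5,171 + 2,705 = 27,742
65+: 2,533 + 5,132 = 7,665
Youth dependency ratio = 5,095 / 27,742 × 100 = 18
Old-age dependency ratio = 7,665 / 27,742 × 100 = 28
Total dependency ratio = (5,095 + 7,665) / 27,742 × 100 = 12,760 / 27,742 × 100 = 46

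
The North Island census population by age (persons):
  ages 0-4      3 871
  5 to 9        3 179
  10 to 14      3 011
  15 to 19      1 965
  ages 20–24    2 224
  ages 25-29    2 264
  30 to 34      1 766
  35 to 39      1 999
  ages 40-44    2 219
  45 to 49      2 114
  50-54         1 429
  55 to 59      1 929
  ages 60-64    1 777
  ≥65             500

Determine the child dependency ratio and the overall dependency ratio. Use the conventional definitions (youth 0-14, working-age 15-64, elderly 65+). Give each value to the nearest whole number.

0–14: 3 871 + 3 179 + 3 011 = 10 061
15–64: 1 965 + 2 224 + 2 264 + 1 766 + 1 999 + 2 219 + 2 114 + 1 429 + 1 929 + 1 777 = 19 686
65+: 500
Youth dependency ratio = 10 061 / 19 686 × 100 = 51
Total dependency ratio = (10 061 + 500) / 19 686 × 100 = 10 561 / 19 686 × 100 = 54

Youth dependency ratio: 51
Total dependency ratio: 54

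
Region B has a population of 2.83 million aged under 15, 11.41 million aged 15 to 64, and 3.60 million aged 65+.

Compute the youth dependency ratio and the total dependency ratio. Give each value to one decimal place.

Youth dependency ratio = 2.83 / 11.41 × 100 = 24.8
Total dependency ratio = (2.83 + 3.60) / 11.41 × 100 = 6.43 / 11.41 × 100 = 56.4

Youth dependency ratio: 24.8
Total dependency ratio: 56.4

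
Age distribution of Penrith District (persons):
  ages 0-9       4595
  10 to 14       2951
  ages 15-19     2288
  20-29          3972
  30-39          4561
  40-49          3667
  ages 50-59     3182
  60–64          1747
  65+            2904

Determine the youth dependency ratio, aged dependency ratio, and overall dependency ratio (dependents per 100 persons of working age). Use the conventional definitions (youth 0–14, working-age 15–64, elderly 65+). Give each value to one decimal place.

Youth dependency ratio: 38.9
Old-age dependency ratio: 15.0
Total dependency ratio: 53.8

0–14: 4595 + 2951 = 7546
15–64: 2288 + 3972 + 4561 + 3667 + 3182 + 1747 = 19417
65+: 2904
Youth dependency ratio = 7546 / 19417 × 100 = 38.9
Old-age dependency ratio = 2904 / 19417 × 100 = 15.0
Total dependency ratio = (7546 + 2904) / 19417 × 100 = 10450 / 19417 × 100 = 53.8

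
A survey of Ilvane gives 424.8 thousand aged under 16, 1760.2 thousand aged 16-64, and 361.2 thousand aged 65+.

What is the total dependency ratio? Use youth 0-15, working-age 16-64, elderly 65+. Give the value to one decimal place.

Total dependency ratio = (424.8 + 361.2) / 1760.2 × 100 = 786.0 / 1760.2 × 100 = 44.7

Total dependency ratio: 44.7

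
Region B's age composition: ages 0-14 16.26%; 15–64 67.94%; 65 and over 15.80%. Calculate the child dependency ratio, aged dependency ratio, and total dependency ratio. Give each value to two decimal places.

Youth dependency ratio = 16.26 / 67.94 × 100 = 23.93
Old-age dependency ratio = 15.80 / 67.94 × 100 = 23.26
Total dependency ratio = (16.26 + 15.80) / 67.94 × 100 = 32.06 / 67.94 × 100 = 47.19

Youth dependency ratio: 23.93
Old-age dependency ratio: 23.26
Total dependency ratio: 47.19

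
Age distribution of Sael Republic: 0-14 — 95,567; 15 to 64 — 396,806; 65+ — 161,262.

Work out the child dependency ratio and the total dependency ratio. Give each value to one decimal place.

Youth dependency ratio = 95,567 / 396,806 × 100 = 24.1
Total dependency ratio = (95,567 + 161,262) / 396,806 × 100 = 256,829 / 396,806 × 100 = 64.7

Youth dependency ratio: 24.1
Total dependency ratio: 64.7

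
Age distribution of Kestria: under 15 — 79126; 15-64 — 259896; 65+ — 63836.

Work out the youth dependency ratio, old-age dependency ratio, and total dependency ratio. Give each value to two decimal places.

Youth dependency ratio = 79126 / 259896 × 100 = 30.45
Old-age dependency ratio = 63836 / 259896 × 100 = 24.56
Total dependency ratio = (79126 + 63836) / 259896 × 100 = 142962 / 259896 × 100 = 55.01

Youth dependency ratio: 30.45
Old-age dependency ratio: 24.56
Total dependency ratio: 55.01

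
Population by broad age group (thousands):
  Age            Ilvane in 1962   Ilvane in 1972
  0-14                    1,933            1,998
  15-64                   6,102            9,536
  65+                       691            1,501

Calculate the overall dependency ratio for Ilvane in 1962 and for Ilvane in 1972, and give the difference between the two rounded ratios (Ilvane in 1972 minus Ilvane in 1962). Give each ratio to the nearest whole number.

Ilvane in 1962: (1,933 + 691) / 6,102 × 100 = 2,624 / 6,102 × 100 = 43
Ilvane in 1972: (1,998 + 1,501) / 9,536 × 100 = 3,499 / 9,536 × 100 = 37

Ilvane in 1962: 43
Ilvane in 1972: 37
Difference: -6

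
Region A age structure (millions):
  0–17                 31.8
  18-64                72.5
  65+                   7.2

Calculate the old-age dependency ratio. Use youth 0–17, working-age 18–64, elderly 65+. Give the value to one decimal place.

Old-age dependency ratio = 7.2 / 72.5 × 100 = 9.9

Old-age dependency ratio: 9.9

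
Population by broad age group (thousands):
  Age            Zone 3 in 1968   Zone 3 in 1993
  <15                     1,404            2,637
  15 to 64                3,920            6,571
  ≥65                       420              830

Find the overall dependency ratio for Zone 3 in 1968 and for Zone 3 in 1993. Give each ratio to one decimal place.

Zone 3 in 1968: (1,404 + 420) / 3,920 × 100 = 1,824 / 3,920 × 100 = 46.5
Zone 3 in 1993: (2,637 + 830) / 6,571 × 100 = 3,467 / 6,571 × 100 = 52.8

Zone 3 in 1968: 46.5
Zone 3 in 1993: 52.8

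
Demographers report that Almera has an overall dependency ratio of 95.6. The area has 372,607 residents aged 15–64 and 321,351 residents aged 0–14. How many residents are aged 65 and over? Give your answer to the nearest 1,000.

Aged 65 and over: 35,000

Total dependency ratio = (youth + elderly) / working-age × 100
95.6 = (321,351 + E) / 372,607 × 100
⇒ 35,000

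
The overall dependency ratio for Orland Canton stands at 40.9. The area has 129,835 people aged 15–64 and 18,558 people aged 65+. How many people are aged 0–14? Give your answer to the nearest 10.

Aged 0–14: 34,540

Total dependency ratio = (youth + elderly) / working-age × 100
40.9 = (Y + 18,558) / 129,835 × 100
⇒ 34,540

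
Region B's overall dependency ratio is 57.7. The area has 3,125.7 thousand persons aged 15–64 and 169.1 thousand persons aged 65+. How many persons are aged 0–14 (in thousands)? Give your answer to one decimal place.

Total dependency ratio = (youth + elderly) / working-age × 100
57.7 = (Y + 169.1) / 3,125.7 × 100
⇒ 1,634.4

Aged 0–14: 1,634.4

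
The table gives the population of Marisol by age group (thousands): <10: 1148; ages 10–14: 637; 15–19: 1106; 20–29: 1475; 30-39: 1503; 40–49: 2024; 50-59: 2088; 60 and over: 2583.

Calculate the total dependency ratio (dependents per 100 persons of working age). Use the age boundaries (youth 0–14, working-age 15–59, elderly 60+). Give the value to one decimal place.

Total dependency ratio: 53.3

0–14: 1148 + 637 = 1785
15–59: 1106 + 1475 + 1503 + 2024 + 2088 = 8196
60+: 2583
Total dependency ratio = (1785 + 2583) / 8196 × 100 = 4368 / 8196 × 100 = 53.3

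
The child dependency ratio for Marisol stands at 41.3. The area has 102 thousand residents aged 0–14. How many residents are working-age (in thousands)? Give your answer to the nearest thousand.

Working-age: 247

Youth dependency ratio = youth / working-age × 100
41.3 = 102 / W × 100
⇒ 247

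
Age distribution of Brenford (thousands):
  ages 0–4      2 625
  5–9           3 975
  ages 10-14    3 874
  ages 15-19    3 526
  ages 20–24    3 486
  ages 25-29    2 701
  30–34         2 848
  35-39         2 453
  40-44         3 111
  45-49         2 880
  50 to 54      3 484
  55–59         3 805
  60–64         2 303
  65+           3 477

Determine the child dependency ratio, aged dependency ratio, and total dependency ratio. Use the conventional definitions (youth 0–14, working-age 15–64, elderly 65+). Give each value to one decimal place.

0–14: 2 625 + 3 975 + 3 874 = 10 474
15–64: 3 526 + 3 486 + 2 701 + 2 848 + 2 453 + 3 111 + 2 880 + 3 484 + 3 805 + 2 303 = 30 597
65+: 3 477
Youth dependency ratio = 10 474 / 30 597 × 100 = 34.2
Old-age dependency ratio = 3 477 / 30 597 × 100 = 11.4
Total dependency ratio = (10 474 + 3 477) / 30 597 × 100 = 13 951 / 30 597 × 100 = 45.6

Youth dependency ratio: 34.2
Old-age dependency ratio: 11.4
Total dependency ratio: 45.6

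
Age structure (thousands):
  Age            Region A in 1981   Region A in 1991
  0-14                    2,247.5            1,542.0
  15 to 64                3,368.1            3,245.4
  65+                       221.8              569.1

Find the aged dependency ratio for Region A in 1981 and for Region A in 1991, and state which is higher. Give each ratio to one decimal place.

Region A in 1981: 6.6
Region A in 1991: 17.5
Higher: Region A in 1991

Region A in 1981: 221.8 / 3,368.1 × 100 = 6.6
Region A in 1991: 569.1 / 3,245.4 × 100 = 17.5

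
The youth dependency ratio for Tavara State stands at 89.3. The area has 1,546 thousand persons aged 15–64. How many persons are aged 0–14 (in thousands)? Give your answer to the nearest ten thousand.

Aged 0–14: 1,380

Youth dependency ratio = youth / working-age × 100
89.3 = Y / 1,546 × 100
⇒ 1,380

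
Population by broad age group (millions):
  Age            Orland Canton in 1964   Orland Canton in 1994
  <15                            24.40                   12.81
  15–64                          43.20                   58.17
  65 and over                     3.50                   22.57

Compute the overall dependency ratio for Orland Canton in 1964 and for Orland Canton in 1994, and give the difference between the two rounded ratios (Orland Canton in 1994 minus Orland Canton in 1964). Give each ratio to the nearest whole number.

Orland Canton in 1964: (24.40 + 3.50) / 43.20 × 100 = 27.90 / 43.20 × 100 = 65
Orland Canton in 1994: (12.81 + 22.57) / 58.17 × 100 = 35.38 / 58.17 × 100 = 61

Orland Canton in 1964: 65
Orland Canton in 1994: 61
Difference: -4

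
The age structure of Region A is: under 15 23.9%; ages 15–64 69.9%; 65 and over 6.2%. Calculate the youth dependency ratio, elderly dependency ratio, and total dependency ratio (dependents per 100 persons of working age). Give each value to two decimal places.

Youth dependency ratio: 34.19
Old-age dependency ratio: 8.87
Total dependency ratio: 43.06

Youth dependency ratio = 23.9 / 69.9 × 100 = 34.19
Old-age dependency ratio = 6.2 / 69.9 × 100 = 8.87
Total dependency ratio = (23.9 + 6.2) / 69.9 × 100 = 30.1 / 69.9 × 100 = 43.06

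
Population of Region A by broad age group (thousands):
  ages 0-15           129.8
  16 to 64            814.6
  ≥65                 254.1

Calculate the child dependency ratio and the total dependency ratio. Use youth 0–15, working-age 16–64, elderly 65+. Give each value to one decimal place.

Youth dependency ratio = 129.8 / 814.6 × 100 = 15.9
Total dependency ratio = (129.8 + 254.1) / 814.6 × 100 = 383.9 / 814.6 × 100 = 47.1

Youth dependency ratio: 15.9
Total dependency ratio: 47.1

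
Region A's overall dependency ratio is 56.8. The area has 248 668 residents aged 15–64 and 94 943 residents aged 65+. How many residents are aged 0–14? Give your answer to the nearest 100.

Total dependency ratio = (youth + elderly) / working-age × 100
56.8 = (Y + 94 943) / 248 668 × 100
⇒ 46 300

Aged 0–14: 46 300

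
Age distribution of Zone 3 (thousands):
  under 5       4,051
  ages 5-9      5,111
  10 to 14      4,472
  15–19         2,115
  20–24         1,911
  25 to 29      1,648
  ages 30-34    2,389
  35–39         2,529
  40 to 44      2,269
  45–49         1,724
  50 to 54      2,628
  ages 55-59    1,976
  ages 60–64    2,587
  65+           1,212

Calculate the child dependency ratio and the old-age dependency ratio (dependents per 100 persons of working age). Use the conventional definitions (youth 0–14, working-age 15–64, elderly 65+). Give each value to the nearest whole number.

Youth dependency ratio: 63
Old-age dependency ratio: 6

0–14: 4,051 + 5,111 + 4,472 = 13,634
15–64: 2,115 + 1,911 + 1,648 + 2,389 + 2,529 + 2,269 + 1,724 + 2,628 + 1,976 + 2,587 = 21,776
65+: 1,212
Youth dependency ratio = 13,634 / 21,776 × 100 = 63
Old-age dependency ratio = 1,212 / 21,776 × 100 = 6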